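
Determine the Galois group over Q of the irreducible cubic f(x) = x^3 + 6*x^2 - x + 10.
Gal(K/Q) = S_3 (symmetric group of order 6)

Compute the discriminant of x^3 + (6)*x^2 + (-1)*x + (10): Δ = -12380. Since Δ is not a rational square, the Galois group is not contained in A_3; it must be the full S_3 (irreducibility of the cubic rules out anything smaller).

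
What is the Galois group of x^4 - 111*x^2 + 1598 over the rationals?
Gal(K/Q) = V_4 (Klein four-group, Z/2Z × Z/2Z)

f factors as (x^2 - 94)(x^2 - 17), so the splitting field is K = Q(sqrt(94), sqrt(17)). The elements 94, 17, 1598 are all non-squares in Q, so sqrt(94) and sqrt(17) generate independent quadratic extensions. Thus [K:Q] = 4 and Gal(K/Q) is generated by the two order-2 automorphisms sqrt(94) ↦ -sqrt(94) and sqrt(17) ↦ -sqrt(17), giving V_4.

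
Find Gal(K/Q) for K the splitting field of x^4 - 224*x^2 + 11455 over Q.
Gal(K/Q) = V_4 (Klein four-group, Z/2Z × Z/2Z)

f factors as (x^2 - 145)(x^2 - 79), so the splitting field is K = Q(sqrt(145), sqrt(79)). The elements 145, 79, 11455 are all non-squares in Q, so sqrt(145) and sqrt(79) generate independent quadratic extensions. Thus [K:Q] = 4 and Gal(K/Q) is generated by the two order-2 automorphisms sqrt(145) ↦ -sqrt(145) and sqrt(79) ↦ -sqrt(79), giving V_4.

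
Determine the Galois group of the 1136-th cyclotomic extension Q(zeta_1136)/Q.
|Gal(Q(zeta_1136)/Q)| = phi(1136) = 560; group ≅ (Z/1136Z)^* ≅ Z/2Z × Z/4Z × Z/70Z

The n-th cyclotomic polynomial Φ_1136(x) is the minimal polynomial of zeta_1136 over Q and has degree phi(1136) = 560. So Q(zeta_1136) is a degree-560 Galois extension with Galois group (Z/1136Z)^*. By CRT, (Z/1136Z)^* ≅ (Z/16Z)^* × (Z/71Z)^*. Each prime-power unit group is (Z/16Z)^* ≅ Z/2Z × Z/4Z; (Z/71Z)^* ≅ Z/70Z. Hence Gal(Q(zeta_1136)/Q) ≅ Z/2Z × Z/4Z × Z/70Z.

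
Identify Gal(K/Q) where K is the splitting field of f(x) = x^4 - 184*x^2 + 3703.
Gal(K/Q) = V_4 (Klein four-group, Z/2Z × Z/2Z)

f factors as (x^2 - 161)(x^2 - 23), so the splitting field is K = Q(sqrt(161), sqrt(23)). The elements 161, 23, 3703 are all non-squares in Q, so sqrt(161) and sqrt(23) generate independent quadratic extensions. Thus [K:Q] = 4 and Gal(K/Q) is generated by the two order-2 automorphisms sqrt(161) ↦ -sqrt(161) and sqrt(23) ↦ -sqrt(23), giving V_4.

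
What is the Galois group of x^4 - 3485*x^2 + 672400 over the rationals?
Gal(K/Q) = Z/2Z (cyclic of order 2)

f factors as (x^2 - 3280)(x^2 - 205), so the splitting field is K = Q(sqrt(3280), sqrt(205)). The squarefree part of 3280 is 205 and the squarefree part of 205 is also 205, so sqrt(3280) and sqrt(205) are both rational multiples of sqrt(205). Hence Q(sqrt(3280)) = Q(sqrt(205)) = Q(sqrt(205)), and the splitting field collapses to a single degree-2 extension with Galois group Z/2Z.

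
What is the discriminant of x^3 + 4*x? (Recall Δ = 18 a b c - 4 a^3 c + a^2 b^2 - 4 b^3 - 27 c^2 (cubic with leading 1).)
Δ = -256

For x^3 + a x^2 + b x + c the discriminant is Δ = 18 a b c - 4 a^3 c + a^2 b^2 - 4 b^3 - 27 c^2.
Plug a = 0, b = 4, c = 0:
  18*(0)*(4)*(0) - 4*(0)^3*(0) + (0)^2*(4)^2 - 4*(4)^3 - 27*(0)^2
  = 0 + (0) + 0 + (-256) + (0)
  = -256.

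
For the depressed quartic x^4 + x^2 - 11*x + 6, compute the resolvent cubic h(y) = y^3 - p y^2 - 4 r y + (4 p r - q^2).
h(y) = y^3 - y^2 - 24*y - 97

Identify coefficients: p = 1, q = -11, r = 6.
Plug into h(y) = y^3 - p y^2 - 4 r y + (4 p r - q^2):
  h(y) = y^3 - (1) y^2 - 4*(6) y + (4*(1)*(6) - (-11)^2)
       = y^3 + (-1) y^2 + (-24) y + (-97).
Simplifying: h(y) = y^3 - y^2 - 24*y - 97.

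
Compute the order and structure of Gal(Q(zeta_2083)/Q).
|Gal(Q(zeta_2083)/Q)| = phi(2083) = 2082; group ≅ (Z/2083Z)^* ≅ Z/2082Z

The n-th cyclotomic polynomial Φ_2083(x) is the minimal polynomial of zeta_2083 over Q and has degree phi(2083) = 2082. So Q(zeta_2083) is a degree-2082 Galois extension with Galois group (Z/2083Z)^*. (Z/2083Z)^* is cyclic since 2083 is an odd prime power (or 4). Hence Gal(Q(zeta_2083)/Q) ≅ Z/2082Z.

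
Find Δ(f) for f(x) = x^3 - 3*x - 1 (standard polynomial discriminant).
Δ = 81

For a depressed cubic x^3 + p x + q the discriminant is Δ = -4 p^3 - 27 q^2 = -4*(-3)^3 - 27*(-1)^2 = 108 - 27 = 81.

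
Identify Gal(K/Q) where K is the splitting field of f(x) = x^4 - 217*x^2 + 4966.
Gal(K/Q) = V_4 (Klein four-group, Z/2Z × Z/2Z)

f factors as (x^2 - 191)(x^2 - 26), so the splitting field is K = Q(sqrt(191), sqrt(26)). The elements 191, 26, 4966 are all non-squares in Q, so sqrt(191) and sqrt(26) generate independent quadratic extensions. Thus [K:Q] = 4 and Gal(K/Q) is generated by the two order-2 automorphisms sqrt(191) ↦ -sqrt(191) and sqrt(26) ↦ -sqrt(26), giving V_4.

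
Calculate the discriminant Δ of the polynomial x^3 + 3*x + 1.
Δ = -135

For x^3 + a x^2 + b x + c the discriminant is Δ = 18 a b c - 4 a^3 c + a^2 b^2 - 4 b^3 - 27 c^2.
Plug a = 0, b = 3, c = 1:
  18*(0)*(3)*(1) - 4*(0)^3*(1) + (0)^2*(3)^2 - 4*(3)^3 - 27*(1)^2
  = 0 + (0) + 0 + (-108) + (-27)
  = -135.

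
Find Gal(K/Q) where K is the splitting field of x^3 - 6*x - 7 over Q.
Gal(K/Q) = S_3 (symmetric group of order 6)

Compute the discriminant of x^3 + (0)*x^2 + (-6)*x + (-7): Δ = -459. Since Δ is not a rational square, the Galois group is not contained in A_3; it must be the full S_3 (irreducibility of the cubic rules out anything smaller).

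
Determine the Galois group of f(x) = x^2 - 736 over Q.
Gal(K/Q) = Z/2Z (cyclic of order 2)

x^2 - 736 is irreducible over Q since 736 is not a rational square. The splitting field Q(sqrt(736)) has degree 2 over Q, and its unique nontrivial automorphism is sqrt(736) ↦ -sqrt(736). Hence Gal(Q(sqrt(736))/Q) = Z/2Z.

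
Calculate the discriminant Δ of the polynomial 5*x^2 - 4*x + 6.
Δ = -104

For a quadratic a x^2 + b x + c the discriminant is Δ = b^2 - 4ac = (-4)^2 - 4*(5)*(6) = 16 - (120) = -104.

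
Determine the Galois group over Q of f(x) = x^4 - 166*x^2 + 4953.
Gal(K/Q) = V_4 (Klein four-group, Z/2Z × Z/2Z)

f factors as (x^2 - 39)(x^2 - 127), so the splitting field is K = Q(sqrt(39), sqrt(127)). The elements 39, 127, 4953 are all non-squares in Q, so sqrt(39) and sqrt(127) generate independent quadratic extensions. Thus [K:Q] = 4 and Gal(K/Q) is generated by the two order-2 automorphisms sqrt(39) ↦ -sqrt(39) and sqrt(127) ↦ -sqrt(127), giving V_4.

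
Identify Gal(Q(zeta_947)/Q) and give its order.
|Gal(Q(zeta_947)/Q)| = phi(947) = 946; group ≅ (Z/947Z)^* ≅ Z/946Z

The n-th cyclotomic polynomial Φ_947(x) is the minimal polynomial of zeta_947 over Q and has degree phi(947) = 946. So Q(zeta_947) is a degree-946 Galois extension with Galois group (Z/947Z)^*. (Z/947Z)^* is cyclic since 947 is an odd prime power (or 4). Hence Gal(Q(zeta_947)/Q) ≅ Z/946Z.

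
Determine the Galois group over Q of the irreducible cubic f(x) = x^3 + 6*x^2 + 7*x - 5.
Gal(K/Q) = S_3 (symmetric group of order 6)

Compute the discriminant of x^3 + (6)*x^2 + (7)*x + (-5): Δ = 257. Since Δ is not a rational square, the Galois group is not contained in A_3; it must be the full S_3 (irreducibility of the cubic rules out anything smaller).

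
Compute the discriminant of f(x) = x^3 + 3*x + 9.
Δ = -2295

For a depressed cubic x^3 + p x + q the discriminant is Δ = -4 p^3 - 27 q^2 = -4*(3)^3 - 27*(9)^2 = -108 - 2187 = -2295.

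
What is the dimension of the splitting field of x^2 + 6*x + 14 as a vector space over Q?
[K:Q] = 2

The discriminant of x^2 + (6)*x + (14) is b^2 - 4c = 36 - (56) = -20. Since -20 is not a perfect square in Q, the polynomial is irreducible over Q. Its two roots generate a degree-2 extension, so [K:Q] = 2.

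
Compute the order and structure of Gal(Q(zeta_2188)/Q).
|Gal(Q(zeta_2188)/Q)| = phi(2188) = 1092; group ≅ (Z/2188Z)^* ≅ Z/2Z × Z/546Z

The n-th cyclotomic polynomial Φ_2188(x) is the minimal polynomial of zeta_2188 over Q and has degree phi(2188) = 1092. So Q(zeta_2188) is a degree-1092 Galois extension with Galois group (Z/2188Z)^*. By CRT, (Z/2188Z)^* ≅ (Z/4Z)^* × (Z/547Z)^*. Each prime-power unit group is (Z/4Z)^* ≅ Z/2Z; (Z/547Z)^* ≅ Z/546Z. Hence Gal(Q(zeta_2188)/Q) ≅ Z/2Z × Z/546Z.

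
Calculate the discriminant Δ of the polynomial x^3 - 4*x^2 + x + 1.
Δ = 169

For x^3 + a x^2 + b x + c the discriminant is Δ = 18 a b c - 4 a^3 c + a^2 b^2 - 4 b^3 - 27 c^2.
Plug a = -4, b = 1, c = 1:
  18*(-4)*(1)*(1) - 4*(-4)^3*(1) + (-4)^2*(1)^2 - 4*(1)^3 - 27*(1)^2
  = -72 + (256) + 16 + (-4) + (-27)
  = 169.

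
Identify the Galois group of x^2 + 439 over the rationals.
Gal(K/Q) = Z/2Z (cyclic of order 2)

x^2 + 439 is irreducible over Q since -439 is not a rational square. The splitting field Q(sqrt(-439)) has degree 2 over Q, and its unique nontrivial automorphism is sqrt(-439) ↦ -sqrt(-439). Hence Gal(Q(sqrt(-439))/Q) = Z/2Z.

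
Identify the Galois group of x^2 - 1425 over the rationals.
Gal(K/Q) = Z/2Z (cyclic of order 2)

x^2 - 1425 is irreducible over Q since 1425 is not a rational square. The splitting field Q(sqrt(1425)) has degree 2 over Q, and its unique nontrivial automorphism is sqrt(1425) ↦ -sqrt(1425). Hence Gal(Q(sqrt(1425))/Q) = Z/2Z.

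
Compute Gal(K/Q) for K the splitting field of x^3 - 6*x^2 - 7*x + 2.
Gal(K/Q) = S_3 (symmetric group of order 6)

Compute the discriminant of x^3 + (-6)*x^2 + (-7)*x + (2): Δ = 6268. Since Δ is not a rational square, the Galois group is not contained in A_3; it must be the full S_3 (irreducibility of the cubic rules out anything smaller).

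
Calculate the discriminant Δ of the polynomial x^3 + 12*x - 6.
Δ = -7884

For a depressed cubic x^3 + p x + q the discriminant is Δ = -4 p^3 - 27 q^2 = -4*(12)^3 - 27*(-6)^2 = -6912 - 972 = -7884.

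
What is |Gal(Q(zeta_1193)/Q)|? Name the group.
|Gal(Q(zeta_1193)/Q)| = phi(1193) = 1192; group ≅ (Z/1193Z)^* ≅ Z/1192Z

The n-th cyclotomic polynomial Φ_1193(x) is the minimal polynomial of zeta_1193 over Q and has degree phi(1193) = 1192. So Q(zeta_1193) is a degree-1192 Galois extension with Galois group (Z/1193Z)^*. (Z/1193Z)^* is cyclic since 1193 is an odd prime power (or 4). Hence Gal(Q(zeta_1193)/Q) ≅ Z/1192Z.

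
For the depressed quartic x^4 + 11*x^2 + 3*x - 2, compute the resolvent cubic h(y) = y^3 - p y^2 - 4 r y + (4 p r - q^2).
h(y) = y^3 - 11*y^2 + 8*y - 97

Identify coefficients: p = 11, q = 3, r = -2.
Plug into h(y) = y^3 - p y^2 - 4 r y + (4 p r - q^2):
  h(y) = y^3 - (11) y^2 - 4*(-2) y + (4*(11)*(-2) - (3)^2)
       = y^3 + (-11) y^2 + (8) y + (-97).
Simplifying: h(y) = y^3 - 11*y^2 + 8*y - 97.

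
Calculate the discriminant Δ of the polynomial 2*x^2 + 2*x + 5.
Δ = -36

For a quadratic a x^2 + b x + c the discriminant is Δ = b^2 - 4ac = (2)^2 - 4*(2)*(5) = 4 - (40) = -36.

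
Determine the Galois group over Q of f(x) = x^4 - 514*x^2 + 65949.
Gal(K/Q) = V_4 (Klein four-group, Z/2Z × Z/2Z)

f factors as (x^2 - 247)(x^2 - 267), so the splitting field is K = Q(sqrt(247), sqrt(267)). The elements 247, 267, 65949 are all non-squares in Q, so sqrt(247) and sqrt(267) generate independent quadratic extensions. Thus [K:Q] = 4 and Gal(K/Q) is generated by the two order-2 automorphisms sqrt(247) ↦ -sqrt(247) and sqrt(267) ↦ -sqrt(267), giving V_4.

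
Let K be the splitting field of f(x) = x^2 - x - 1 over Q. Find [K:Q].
[K:Q] = 2

The discriminant of x^2 + (-1)*x + (-1) is b^2 - 4c = 1 - (-4) = 5. Since 5 is not a perfect square in Q, the polynomial is irreducible over Q. Its two roots generate a degree-2 extension, so [K:Q] = 2.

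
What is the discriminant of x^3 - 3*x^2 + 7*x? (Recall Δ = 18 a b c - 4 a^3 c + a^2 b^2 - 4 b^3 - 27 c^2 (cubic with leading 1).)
Δ = -931

For x^3 + a x^2 + b x + c the discriminant is Δ = 18 a b c - 4 a^3 c + a^2 b^2 - 4 b^3 - 27 c^2.
Plug a = -3, b = 7, c = 0:
  18*(-3)*(7)*(0) - 4*(-3)^3*(0) + (-3)^2*(7)^2 - 4*(7)^3 - 27*(0)^2
  = 0 + (0) + 441 + (-1372) + (0)
  = -931.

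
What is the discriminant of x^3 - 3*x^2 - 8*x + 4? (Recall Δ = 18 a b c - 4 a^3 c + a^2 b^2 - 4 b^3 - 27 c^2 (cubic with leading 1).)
Δ = 4352

For x^3 + a x^2 + b x + c the discriminant is Δ = 18 a b c - 4 a^3 c + a^2 b^2 - 4 b^3 - 27 c^2.
Plug a = -3, b = -8, c = 4:
  18*(-3)*(-8)*(4) - 4*(-3)^3*(4) + (-3)^2*(-8)^2 - 4*(-8)^3 - 27*(4)^2
  = 1728 + (432) + 576 + (2048) + (-432)
  = 4352.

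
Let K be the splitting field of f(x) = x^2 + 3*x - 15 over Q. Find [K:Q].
[K:Q] = 2

The discriminant of x^2 + (3)*x + (-15) is b^2 - 4c = 9 - (-60) = 69. Since 69 is not a perfect square in Q, the polynomial is irreducible over Q. Its two roots generate a degree-2 extension, so [K:Q] = 2.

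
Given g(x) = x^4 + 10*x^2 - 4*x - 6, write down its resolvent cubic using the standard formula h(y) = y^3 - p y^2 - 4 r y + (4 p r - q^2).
h(y) = y^3 - 10*y^2 + 24*y - 256

Identify coefficients: p = 10, q = -4, r = -6.
Plug into h(y) = y^3 - p y^2 - 4 r y + (4 p r - q^2):
  h(y) = y^3 - (10) y^2 - 4*(-6) y + (4*(10)*(-6) - (-4)^2)
       = y^3 + (-10) y^2 + (24) y + (-256).
Simplifying: h(y) = y^3 - 10*y^2 + 24*y - 256.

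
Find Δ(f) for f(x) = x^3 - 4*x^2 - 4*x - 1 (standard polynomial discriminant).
Δ = -59

For x^3 + a x^2 + b x + c the discriminant is Δ = 18 a b c - 4 a^3 c + a^2 b^2 - 4 b^3 - 27 c^2.
Plug a = -4, b = -4, c = -1:
  18*(-4)*(-4)*(-1) - 4*(-4)^3*(-1) + (-4)^2*(-4)^2 - 4*(-4)^3 - 27*(-1)^2
  = -288 + (-256) + 256 + (256) + (-27)
  = -59.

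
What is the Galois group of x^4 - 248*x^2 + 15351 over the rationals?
Gal(K/Q) = V_4 (Klein four-group, Z/2Z × Z/2Z)

f factors as (x^2 - 129)(x^2 - 119), so the splitting field is K = Q(sqrt(129), sqrt(119)). The elements 129, 119, 15351 are all non-squares in Q, so sqrt(129) and sqrt(119) generate independent quadratic extensions. Thus [K:Q] = 4 and Gal(K/Q) is generated by the two order-2 automorphisms sqrt(129) ↦ -sqrt(129) and sqrt(119) ↦ -sqrt(119), giving V_4.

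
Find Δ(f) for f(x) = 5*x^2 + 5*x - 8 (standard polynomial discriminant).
Δ = 185

For a quadratic a x^2 + b x + c the discriminant is Δ = b^2 - 4ac = (5)^2 - 4*(5)*(-8) = 25 - (-160) = 185.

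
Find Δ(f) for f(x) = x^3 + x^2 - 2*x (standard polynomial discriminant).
Δ = 36

For x^3 + a x^2 + b x + c the discriminant is Δ = 18 a b c - 4 a^3 c + a^2 b^2 - 4 b^3 - 27 c^2.
Plug a = 1, b = -2, c = 0:
  18*(1)*(-2)*(0) - 4*(1)^3*(0) + (1)^2*(-2)^2 - 4*(-2)^3 - 27*(0)^2
  = 0 + (0) + 4 + (32) + (0)
  = 36.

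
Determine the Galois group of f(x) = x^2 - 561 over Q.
Gal(K/Q) = Z/2Z (cyclic of order 2)

x^2 - 561 is irreducible over Q since 561 is not a rational square. The splitting field Q(sqrt(561)) has degree 2 over Q, and its unique nontrivial automorphism is sqrt(561) ↦ -sqrt(561). Hence Gal(Q(sqrt(561))/Q) = Z/2Z.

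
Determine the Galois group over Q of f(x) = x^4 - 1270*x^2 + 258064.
Gal(K/Q) = Z/2Z (cyclic of order 2)

f factors as (x^2 - 254)(x^2 - 1016), so the splitting field is K = Q(sqrt(254), sqrt(1016)). The squarefree part of 254 is 254 and the squarefree part of 1016 is also 254, so sqrt(254) and sqrt(1016) are both rational multiples of sqrt(254). Hence Q(sqrt(254)) = Q(sqrt(1016)) = Q(sqrt(254)), and the splitting field collapses to a single degree-2 extension with Galois group Z/2Z.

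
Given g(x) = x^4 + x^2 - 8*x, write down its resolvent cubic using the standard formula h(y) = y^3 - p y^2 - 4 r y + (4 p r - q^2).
h(y) = y^3 - y^2 - 64

Identify coefficients: p = 1, q = -8, r = 0.
Plug into h(y) = y^3 - p y^2 - 4 r y + (4 p r - q^2):
  h(y) = y^3 - (1) y^2 - 4*(0) y + (4*(1)*(0) - (-8)^2)
       = y^3 + (-1) y^2 + (0) y + (-64).
Simplifying: h(y) = y^3 - y^2 - 64.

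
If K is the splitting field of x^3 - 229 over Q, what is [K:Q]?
[K:Q] = 6

x^3 - 229 has one real root r = 229^(1/3) and two complex roots r*zeta_3, r*zeta_3^2 where zeta_3 = e^(2*pi*i/3). The splitting field is Q(r, zeta_3). [Q(r):Q] = 3 and [Q(zeta_3):Q] = 2 with gcd = 1, so [Q(r, zeta_3):Q] = 3 * 2 = 6.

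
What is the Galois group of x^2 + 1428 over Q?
Gal(K/Q) = Z/2Z (cyclic of order 2)

x^2 + 1428 is irreducible over Q since -1428 is not a rational square. The splitting field Q(sqrt(-1428)) has degree 2 over Q, and its unique nontrivial automorphism is sqrt(-1428) ↦ -sqrt(-1428). Hence Gal(Q(sqrt(-1428))/Q) = Z/2Z.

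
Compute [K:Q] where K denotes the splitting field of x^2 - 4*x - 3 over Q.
[K:Q] = 2

The discriminant of x^2 + (-4)*x + (-3) is b^2 - 4c = 16 - (-12) = 28. Since 28 is not a perfect square in Q, the polynomial is irreducible over Q. Its two roots generate a degree-2 extension, so [K:Q] = 2.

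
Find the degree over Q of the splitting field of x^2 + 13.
[K:Q] = 2

The discriminant of x^2 + (0)*x + (13) is b^2 - 4c = 0 - (52) = -52. Since -52 is not a perfect square in Q, the polynomial is irreducible over Q. Its two roots generate a degree-2 extension, so [K:Q] = 2.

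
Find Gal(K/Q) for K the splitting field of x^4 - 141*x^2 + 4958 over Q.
Gal(K/Q) = V_4 (Klein four-group, Z/2Z × Z/2Z)

f factors as (x^2 - 67)(x^2 - 74), so the splitting field is K = Q(sqrt(67), sqrt(74)). The elements 67, 74, 4958 are all non-squares in Q, so sqrt(67) and sqrt(74) generate independent quadratic extensions. Thus [K:Q] = 4 and Gal(K/Q) is generated by the two order-2 automorphisms sqrt(67) ↦ -sqrt(67) and sqrt(74) ↦ -sqrt(74), giving V_4.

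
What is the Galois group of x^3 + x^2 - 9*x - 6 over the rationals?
Gal(K/Q) = S_3 (symmetric group of order 6)

Compute the discriminant of x^3 + (1)*x^2 + (-9)*x + (-6): Δ = 3021. Since Δ is not a rational square, the Galois group is not contained in A_3; it must be the full S_3 (irreducibility of the cubic rules out anything smaller).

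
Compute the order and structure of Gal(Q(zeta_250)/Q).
|Gal(Q(zeta_250)/Q)| = phi(250) = 100; group ≅ (Z/250Z)^* ≅ Z/100Z

The n-th cyclotomic polynomial Φ_250(x) is the minimal polynomial of zeta_250 over Q and has degree phi(250) = 100. So Q(zeta_250) is a degree-100 Galois extension with Galois group (Z/250Z)^*. By CRT, (Z/250Z)^* ≅ (Z/2Z)^* × (Z/125Z)^*. Each prime-power unit group is (Z/2Z)^* ≅ trivial group (order 1); (Z/125Z)^* ≅ Z/100Z. Hence Gal(Q(zeta_250)/Q) ≅ Z/100Z.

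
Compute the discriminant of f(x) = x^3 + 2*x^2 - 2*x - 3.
Δ = 117

For x^3 + a x^2 + b x + c the discriminant is Δ = 18 a b c - 4 a^3 c + a^2 b^2 - 4 b^3 - 27 c^2.
Plug a = 2, b = -2, c = -3:
  18*(2)*(-2)*(-3) - 4*(2)^3*(-3) + (2)^2*(-2)^2 - 4*(-2)^3 - 27*(-3)^2
  = 216 + (96) + 16 + (32) + (-243)
  = 117.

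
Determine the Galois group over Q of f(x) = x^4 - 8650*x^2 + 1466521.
Gal(K/Q) = Z/2Z (cyclic of order 2)

f factors as (x^2 - 173)(x^2 - 8477), so the splitting field is K = Q(sqrt(173), sqrt(8477)). The squarefree part of 173 is 173 and the squarefree part of 8477 is also 173, so sqrt(173) and sqrt(8477) are both rational multiples of sqrt(173). Hence Q(sqrt(173)) = Q(sqrt(8477)) = Q(sqrt(173)), and the splitting field collapses to a single degree-2 extension with Galois group Z/2Z.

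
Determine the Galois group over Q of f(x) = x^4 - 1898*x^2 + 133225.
Gal(K/Q) = Z/2Z (cyclic of order 2)

f factors as (x^2 - 73)(x^2 - 1825), so the splitting field is K = Q(sqrt(73), sqrt(1825)). The squarefree part of 73 is 73 and the squarefree part of 1825 is also 73, so sqrt(73) and sqrt(1825) are both rational multiples of sqrt(73). Hence Q(sqrt(73)) = Q(sqrt(1825)) = Q(sqrt(73)), and the splitting field collapses to a single degree-2 extension with Galois group Z/2Z.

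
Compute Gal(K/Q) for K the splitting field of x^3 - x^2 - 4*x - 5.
Gal(K/Q) = S_3 (symmetric group of order 6)

Compute the discriminant of x^3 + (-1)*x^2 + (-4)*x + (-5): Δ = -783. Since Δ is not a rational square, the Galois group is not contained in A_3; it must be the full S_3 (irreducibility of the cubic rules out anything smaller).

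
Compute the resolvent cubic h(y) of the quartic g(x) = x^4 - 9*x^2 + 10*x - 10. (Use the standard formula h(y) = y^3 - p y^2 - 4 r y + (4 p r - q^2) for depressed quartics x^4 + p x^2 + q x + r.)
h(y) = y^3 + 9*y^2 + 40*y + 260

Identify coefficients: p = -9, q = 10, r = -10.
Plug into h(y) = y^3 - p y^2 - 4 r y + (4 p r - q^2):
  h(y) = y^3 - (-9) y^2 - 4*(-10) y + (4*(-9)*(-10) - (10)^2)
       = y^3 + (9) y^2 + (40) y + (260).
Simplifying: h(y) = y^3 + 9*y^2 + 40*y + 260.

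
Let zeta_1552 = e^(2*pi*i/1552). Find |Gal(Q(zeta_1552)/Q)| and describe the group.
|Gal(Q(zeta_1552)/Q)| = phi(1552) = 768; group ≅ (Z/1552Z)^* ≅ Z/2Z × Z/4Z × Z/96Z

The n-th cyclotomic polynomial Φ_1552(x) is the minimal polynomial of zeta_1552 over Q and has degree phi(1552) = 768. So Q(zeta_1552) is a degree-768 Galois extension with Galois group (Z/1552Z)^*. By CRT, (Z/1552Z)^* ≅ (Z/16Z)^* × (Z/97Z)^*. Each prime-power unit group is (Z/16Z)^* ≅ Z/2Z × Z/4Z; (Z/97Z)^* ≅ Z/96Z. Hence Gal(Q(zeta_1552)/Q) ≅ Z/2Z × Z/4Z × Z/96Z.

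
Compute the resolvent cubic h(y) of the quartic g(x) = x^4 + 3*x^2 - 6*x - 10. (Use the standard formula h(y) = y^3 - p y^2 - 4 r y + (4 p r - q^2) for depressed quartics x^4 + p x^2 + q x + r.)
h(y) = y^3 - 3*y^2 + 40*y - 156

Identify coefficients: p = 3, q = -6, r = -10.
Plug into h(y) = y^3 - p y^2 - 4 r y + (4 p r - q^2):
  h(y) = y^3 - (3) y^2 - 4*(-10) y + (4*(3)*(-10) - (-6)^2)
       = y^3 + (-3) y^2 + (40) y + (-156).
Simplifying: h(y) = y^3 - 3*y^2 + 40*y - 156.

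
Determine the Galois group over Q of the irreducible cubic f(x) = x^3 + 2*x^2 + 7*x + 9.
Gal(K/Q) = S_3 (symmetric group of order 6)

Compute the discriminant of x^3 + (2)*x^2 + (7)*x + (9): Δ = -1383. Since Δ is not a rational square, the Galois group is not contained in A_3; it must be the full S_3 (irreducibility of the cubic rules out anything smaller).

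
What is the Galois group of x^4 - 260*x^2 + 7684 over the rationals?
Gal(K/Q) = V_4 (Klein four-group, Z/2Z × Z/2Z)

f factors as (x^2 - 226)(x^2 - 34), so the splitting field is K = Q(sqrt(226), sqrt(34)). The elements 226, 34, 7684 are all non-squares in Q, so sqrt(226) and sqrt(34) generate independent quadratic extensions. Thus [K:Q] = 4 and Gal(K/Q) is generated by the two order-2 automorphisms sqrt(226) ↦ -sqrt(226) and sqrt(34) ↦ -sqrt(34), giving V_4.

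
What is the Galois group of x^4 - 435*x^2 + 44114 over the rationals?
Gal(K/Q) = V_4 (Klein four-group, Z/2Z × Z/2Z)

f factors as (x^2 - 161)(x^2 - 274), so the splitting field is K = Q(sqrt(161), sqrt(274)). The elements 161, 274, 44114 are all non-squares in Q, so sqrt(161) and sqrt(274) generate independent quadratic extensions. Thus [K:Q] = 4 and Gal(K/Q) is generated by the two order-2 automorphisms sqrt(161) ↦ -sqrt(161) and sqrt(274) ↦ -sqrt(274), giving V_4.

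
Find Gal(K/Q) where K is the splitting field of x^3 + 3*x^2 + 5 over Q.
Gal(K/Q) = S_3 (symmetric group of order 6)

Compute the discriminant of x^3 + (3)*x^2 + (0)*x + (5): Δ = -1215. Since Δ is not a rational square, the Galois group is not contained in A_3; it must be the full S_3 (irreducibility of the cubic rules out anything smaller).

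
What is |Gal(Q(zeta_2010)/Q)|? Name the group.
|Gal(Q(zeta_2010)/Q)| = phi(2010) = 528; group ≅ (Z/2010Z)^* ≅ Z/2Z × Z/4Z × Z/66Z

The n-th cyclotomic polynomial Φ_2010(x) is the minimal polynomial of zeta_2010 over Q and has degree phi(2010) = 528. So Q(zeta_2010) is a degree-528 Galois extension with Galois group (Z/2010Z)^*. By CRT, (Z/2010Z)^* ≅ (Z/2Z)^* × (Z/3Z)^* × (Z/5Z)^* × (Z/67Z)^*. Each prime-power unit group is (Z/2Z)^* ≅ trivial group (order 1); (Z/3Z)^* ≅ Z/2Z; (Z/5Z)^* ≅ Z/4Z; (Z/67Z)^* ≅ Z/66Z. Hence Gal(Q(zeta_2010)/Q) ≅ Z/2Z × Z/4Z × Z/66Z.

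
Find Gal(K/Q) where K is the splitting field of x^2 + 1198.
Gal(K/Q) = Z/2Z (cyclic of order 2)

x^2 + 1198 is irreducible over Q since -1198 is not a rational square. The splitting field Q(sqrt(-1198)) has degree 2 over Q, and its unique nontrivial automorphism is sqrt(-1198) ↦ -sqrt(-1198). Hence Gal(Q(sqrt(-1198))/Q) = Z/2Z.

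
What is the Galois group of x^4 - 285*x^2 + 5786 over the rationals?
Gal(K/Q) = V_4 (Klein four-group, Z/2Z × Z/2Z)

f factors as (x^2 - 263)(x^2 - 22), so the splitting field is K = Q(sqrt(263), sqrt(22)). The elements 263, 22, 5786 are all non-squares in Q, so sqrt(263) and sqrt(22) generate independent quadratic extensions. Thus [K:Q] = 4 and Gal(K/Q) is generated by the two order-2 automorphisms sqrt(263) ↦ -sqrt(263) and sqrt(22) ↦ -sqrt(22), giving V_4.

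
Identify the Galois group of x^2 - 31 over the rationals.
Gal(K/Q) = Z/2Z (cyclic of order 2)

x^2 - 31 is irreducible over Q since 31 is not a rational square. The splitting field Q(sqrt(31)) has degree 2 over Q, and its unique nontrivial automorphism is sqrt(31) ↦ -sqrt(31). Hence Gal(Q(sqrt(31))/Q) = Z/2Z.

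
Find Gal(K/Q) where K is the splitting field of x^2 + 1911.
Gal(K/Q) = Z/2Z (cyclic of order 2)

x^2 + 1911 is irreducible over Q since -1911 is not a rational square. The splitting field Q(sqrt(-1911)) has degree 2 over Q, and its unique nontrivial automorphism is sqrt(-1911) ↦ -sqrt(-1911). Hence Gal(Q(sqrt(-1911))/Q) = Z/2Z.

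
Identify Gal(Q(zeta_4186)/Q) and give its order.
|Gal(Q(zeta_4186)/Q)| = phi(4186) = 1584; group ≅ (Z/4186Z)^* ≅ Z/6Z × Z/12Z × Z/22Z

The n-th cyclotomic polynomial Φ_4186(x) is the minimal polynomial of zeta_4186 over Q and has degree phi(4186) = 1584. So Q(zeta_4186) is a degree-1584 Galois extension with Galois group (Z/4186Z)^*. By CRT, (Z/4186Z)^* ≅ (Z/2Z)^* × (Z/7Z)^* × (Z/13Z)^* × (Z/23Z)^*. Each prime-power unit group is (Z/2Z)^* ≅ trivial group (order 1); (Z/7Z)^* ≅ Z/6Z; (Z/13Z)^* ≅ Z/12Z; (Z/23Z)^* ≅ Z/22Z. Hence Gal(Q(zeta_4186)/Q) ≅ Z/6Z × Z/12Z × Z/22Z.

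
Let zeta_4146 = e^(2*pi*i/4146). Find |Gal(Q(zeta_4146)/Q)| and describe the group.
|Gal(Q(zeta_4146)/Q)| = phi(4146) = 1380; group ≅ (Z/4146Z)^* ≅ Z/2Z × Z/690Z

The n-th cyclotomic polynomial Φ_4146(x) is the minimal polynomial of zeta_4146 over Q and has degree phi(4146) = 1380. So Q(zeta_4146) is a degree-1380 Galois extension with Galois group (Z/4146Z)^*. By CRT, (Z/4146Z)^* ≅ (Z/2Z)^* × (Z/3Z)^* × (Z/691Z)^*. Each prime-power unit group is (Z/2Z)^* ≅ trivial group (order 1); (Z/3Z)^* ≅ Z/2Z; (Z/691Z)^* ≅ Z/690Z. Hence Gal(Q(zeta_4146)/Q) ≅ Z/2Z × Z/690Z.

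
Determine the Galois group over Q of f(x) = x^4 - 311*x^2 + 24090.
Gal(K/Q) = V_4 (Klein four-group, Z/2Z × Z/2Z)

f factors as (x^2 - 165)(x^2 - 146), so the splitting field is K = Q(sqrt(165), sqrt(146)). The elements 165, 146, 24090 are all non-squares in Q, so sqrt(165) and sqrt(146) generate independent quadratic extensions. Thus [K:Q] = 4 and Gal(K/Q) is generated by the two order-2 automorphisms sqrt(165) ↦ -sqrt(165) and sqrt(146) ↦ -sqrt(146), giving V_4.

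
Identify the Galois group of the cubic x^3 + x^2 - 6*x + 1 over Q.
Gal(K/Q) = S_3 (symmetric group of order 6)

Compute the discriminant of x^3 + (1)*x^2 + (-6)*x + (1): Δ = 761. Since Δ is not a rational square, the Galois group is not contained in A_3; it must be the full S_3 (irreducibility of the cubic rules out anything smaller).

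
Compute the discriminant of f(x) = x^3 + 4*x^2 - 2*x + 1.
Δ = -331

For x^3 + a x^2 + b x + c the discriminant is Δ = 18 a b c - 4 a^3 c + a^2 b^2 - 4 b^3 - 27 c^2.
Plug a = 4, b = -2, c = 1:
  18*(4)*(-2)*(1) - 4*(4)^3*(1) + (4)^2*(-2)^2 - 4*(-2)^3 - 27*(1)^2
  = -144 + (-256) + 64 + (32) + (-27)
  = -331.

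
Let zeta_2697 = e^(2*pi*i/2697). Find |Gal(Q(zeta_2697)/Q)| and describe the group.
|Gal(Q(zeta_2697)/Q)| = phi(2697) = 1680; group ≅ (Z/2697Z)^* ≅ Z/2Z × Z/28Z × Z/30Z

The n-th cyclotomic polynomial Φ_2697(x) is the minimal polynomial of zeta_2697 over Q and has degree phi(2697) = 1680. So Q(zeta_2697) is a degree-1680 Galois extension with Galois group (Z/2697Z)^*. By CRT, (Z/2697Z)^* ≅ (Z/3Z)^* × (Z/29Z)^* × (Z/31Z)^*. Each prime-power unit group is (Z/3Z)^* ≅ Z/2Z; (Z/29Z)^* ≅ Z/28Z; (Z/31Z)^* ≅ Z/30Z. Hence Gal(Q(zeta_2697)/Q) ≅ Z/2Z × Z/28Z × Z/30Z.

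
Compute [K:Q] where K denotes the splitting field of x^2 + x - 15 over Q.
[K:Q] = 2

The discriminant of x^2 + (1)*x + (-15) is b^2 - 4c = 1 - (-60) = 61. Since 61 is not a perfect square in Q, the polynomial is irreducible over Q. Its two roots generate a degree-2 extension, so [K:Q] = 2.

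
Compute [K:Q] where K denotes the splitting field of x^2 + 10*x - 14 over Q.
[K:Q] = 2

The discriminant of x^2 + (10)*x + (-14) is b^2 - 4c = 100 - (-56) = 156. Since 156 is not a perfect square in Q, the polynomial is irreducible over Q. Its two roots generate a degree-2 extension, so [K:Q] = 2.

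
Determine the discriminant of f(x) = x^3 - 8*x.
Δ = 2048

For a depressed cubic x^3 + p x + q the discriminant is Δ = -4 p^3 - 27 q^2 = -4*(-8)^3 - 27*(0)^2 = 2048 - 0 = 2048.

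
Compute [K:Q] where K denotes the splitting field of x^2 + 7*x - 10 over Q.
[K:Q] = 2

The discriminant of x^2 + (7)*x + (-10) is b^2 - 4c = 49 - (-40) = 89. Since 89 is not a perfect square in Q, the polynomial is irreducible over Q. Its two roots generate a degree-2 extension, so [K:Q] = 2.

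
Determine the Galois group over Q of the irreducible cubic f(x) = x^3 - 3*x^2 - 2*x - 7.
Gal(K/Q) = S_3 (symmetric group of order 6)

Compute the discriminant of x^3 + (-3)*x^2 + (-2)*x + (-7): Δ = -2767. Since Δ is not a rational square, the Galois group is not contained in A_3; it must be the full S_3 (irreducibility of the cubic rules out anything smaller).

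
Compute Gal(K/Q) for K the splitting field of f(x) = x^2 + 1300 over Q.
Gal(K/Q) = Z/2Z (cyclic of order 2)

x^2 + 1300 is irreducible over Q since -1300 is not a rational square. The splitting field Q(sqrt(-1300)) has degree 2 over Q, and its unique nontrivial automorphism is sqrt(-1300) ↦ -sqrt(-1300). Hence Gal(Q(sqrt(-1300))/Q) = Z/2Z.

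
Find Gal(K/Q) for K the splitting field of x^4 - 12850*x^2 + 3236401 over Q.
Gal(K/Q) = Z/2Z (cyclic of order 2)

f factors as (x^2 - 257)(x^2 - 12593), so the splitting field is K = Q(sqrt(257), sqrt(12593)). The squarefree part of 257 is 257 and the squarefree part of 12593 is also 257, so sqrt(257) and sqrt(12593) are both rational multiples of sqrt(257). Hence Q(sqrt(257)) = Q(sqrt(12593)) = Q(sqrt(257)), and the splitting field collapses to a single degree-2 extension with Galois group Z/2Z.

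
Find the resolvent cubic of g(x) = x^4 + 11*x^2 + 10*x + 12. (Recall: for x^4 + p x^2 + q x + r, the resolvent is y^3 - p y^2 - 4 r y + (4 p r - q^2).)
h(y) = y^3 - 11*y^2 - 48*y + 428

Identify coefficients: p = 11, q = 10, r = 12.
Plug into h(y) = y^3 - p y^2 - 4 r y + (4 p r - q^2):
  h(y) = y^3 - (11) y^2 - 4*(12) y + (4*(11)*(12) - (10)^2)
       = y^3 + (-11) y^2 + (-48) y + (428).
Simplifying: h(y) = y^3 - 11*y^2 - 48*y + 428.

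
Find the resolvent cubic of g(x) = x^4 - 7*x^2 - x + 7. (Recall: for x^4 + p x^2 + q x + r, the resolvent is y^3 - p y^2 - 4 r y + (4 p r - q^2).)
h(y) = y^3 + 7*y^2 - 28*y - 197

Identify coefficients: p = -7, q = -1, r = 7.
Plug into h(y) = y^3 - p y^2 - 4 r y + (4 p r - q^2):
  h(y) = y^3 - (-7) y^2 - 4*(7) y + (4*(-7)*(7) - (-1)^2)
       = y^3 + (7) y^2 + (-28) y + (-197).
Simplifying: h(y) = y^3 + 7*y^2 - 28*y - 197.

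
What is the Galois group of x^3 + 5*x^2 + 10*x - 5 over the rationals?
Gal(K/Q) = S_3 (symmetric group of order 6)

Compute the discriminant of x^3 + (5)*x^2 + (10)*x + (-5): Δ = -4175. Since Δ is not a rational square, the Galois group is not contained in A_3; it must be the full S_3 (irreducibility of the cubic rules out anything smaller).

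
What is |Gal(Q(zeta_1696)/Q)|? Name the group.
|Gal(Q(zeta_1696)/Q)| = phi(1696) = 832; group ≅ (Z/1696Z)^* ≅ Z/2Z × Z/8Z × Z/52Z

The n-th cyclotomic polynomial Φ_1696(x) is the minimal polynomial of zeta_1696 over Q and has degree phi(1696) = 832. So Q(zeta_1696) is a degree-832 Galois extension with Galois group (Z/1696Z)^*. By CRT, (Z/1696Z)^* ≅ (Z/32Z)^* × (Z/53Z)^*. Each prime-power unit group is (Z/32Z)^* ≅ Z/2Z × Z/8Z; (Z/53Z)^* ≅ Z/52Z. Hence Gal(Q(zeta_1696)/Q) ≅ Z/2Z × Z/8Z × Z/52Z.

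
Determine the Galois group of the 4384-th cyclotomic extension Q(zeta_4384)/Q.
|Gal(Q(zeta_4384)/Q)| = phi(4384) = 2176; group ≅ (Z/4384Z)^* ≅ Z/2Z × Z/8Z × Z/136Z

The n-th cyclotomic polynomial Φ_4384(x) is the minimal polynomial of zeta_4384 over Q and has degree phi(4384) = 2176. So Q(zeta_4384) is a degree-2176 Galois extension with Galois group (Z/4384Z)^*. By CRT, (Z/4384Z)^* ≅ (Z/32Z)^* × (Z/137Z)^*. Each prime-power unit group is (Z/32Z)^* ≅ Z/2Z × Z/8Z; (Z/137Z)^* ≅ Z/136Z. Hence Gal(Q(zeta_4384)/Q) ≅ Z/2Z × Z/8Z × Z/136Z.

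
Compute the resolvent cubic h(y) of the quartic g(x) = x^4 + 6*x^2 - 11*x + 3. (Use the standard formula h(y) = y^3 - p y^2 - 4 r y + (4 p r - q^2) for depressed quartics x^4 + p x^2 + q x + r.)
h(y) = y^3 - 6*y^2 - 12*y - 49

Identify coefficients: p = 6, q = -11, r = 3.
Plug into h(y) = y^3 - p y^2 - 4 r y + (4 p r - q^2):
  h(y) = y^3 - (6) y^2 - 4*(3) y + (4*(6)*(3) - (-11)^2)
       = y^3 + (-6) y^2 + (-12) y + (-49).
Simplifying: h(y) = y^3 - 6*y^2 - 12*y - 49.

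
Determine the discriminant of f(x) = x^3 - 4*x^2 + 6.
Δ = 564

For x^3 + a x^2 + b x + c the discriminant is Δ = 18 a b c - 4 a^3 c + a^2 b^2 - 4 b^3 - 27 c^2.
Plug a = -4, b = 0, c = 6:
  18*(-4)*(0)*(6) - 4*(-4)^3*(6) + (-4)^2*(0)^2 - 4*(0)^3 - 27*(6)^2
  = 0 + (1536) + 0 + (0) + (-972)
  = 564.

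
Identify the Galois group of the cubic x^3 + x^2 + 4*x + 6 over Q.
Gal(K/Q) = S_3 (symmetric group of order 6)

Compute the discriminant of x^3 + (1)*x^2 + (4)*x + (6): Δ = -804. Since Δ is not a rational square, the Galois group is not contained in A_3; it must be the full S_3 (irreducibility of the cubic rules out anything smaller).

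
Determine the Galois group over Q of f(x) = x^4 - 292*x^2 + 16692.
Gal(K/Q) = V_4 (Klein four-group, Z/2Z × Z/2Z)

f factors as (x^2 - 78)(x^2 - 214), so the splitting field is K = Q(sqrt(78), sqrt(214)). The elements 78, 214, 16692 are all non-squares in Q, so sqrt(78) and sqrt(214) generate independent quadratic extensions. Thus [K:Q] = 4 and Gal(K/Q) is generated by the two order-2 automorphisms sqrt(78) ↦ -sqrt(78) and sqrt(214) ↦ -sqrt(214), giving V_4.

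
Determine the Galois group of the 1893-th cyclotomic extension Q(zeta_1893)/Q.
|Gal(Q(zeta_1893)/Q)| = phi(1893) = 1260; group ≅ (Z/1893Z)^* ≅ Z/2Z × Z/630Z

The n-th cyclotomic polynomial Φ_1893(x) is the minimal polynomial of zeta_1893 over Q and has degree phi(1893) = 1260. So Q(zeta_1893) is a degree-1260 Galois extension with Galois group (Z/1893Z)^*. By CRT, (Z/1893Z)^* ≅ (Z/3Z)^* × (Z/631Z)^*. Each prime-power unit group is (Z/3Z)^* ≅ Z/2Z; (Z/631Z)^* ≅ Z/630Z. Hence Gal(Q(zeta_1893)/Q) ≅ Z/2Z × Z/630Z.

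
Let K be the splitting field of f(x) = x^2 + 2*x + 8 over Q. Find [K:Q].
[K:Q] = 2

The discriminant of x^2 + (2)*x + (8) is b^2 - 4c = 4 - (32) = -28. Since -28 is not a perfect square in Q, the polynomial is irreducible over Q. Its two roots generate a degree-2 extension, so [K:Q] = 2.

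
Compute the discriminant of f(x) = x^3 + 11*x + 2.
Δ = -5432

For a depressed cubic x^3 + p x + q the discriminant is Δ = -4 p^3 - 27 q^2 = -4*(11)^3 - 27*(2)^2 = -5324 - 108 = -5432.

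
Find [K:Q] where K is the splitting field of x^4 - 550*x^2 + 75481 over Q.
[K:Q] = 4

f factors as (x^2 - 287)(x^2 - 263); the splitting field is K = Q(sqrt(287), sqrt(263)). Since 287, 263, and 75481 are all non-squares in Q, the three subfields Q(sqrt(287)), Q(sqrt(263)), Q(sqrt(75481)) are distinct degree-2 extensions, so [K:Q] = 4 (Klein four Galois group).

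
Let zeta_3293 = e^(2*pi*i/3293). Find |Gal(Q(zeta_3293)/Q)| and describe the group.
|Gal(Q(zeta_3293)/Q)| = phi(3293) = 3168; group ≅ (Z/3293Z)^* ≅ Z/36Z × Z/88Z

The n-th cyclotomic polynomial Φ_3293(x) is the minimal polynomial of zeta_3293 over Q and has degree phi(3293) = 3168. So Q(zeta_3293) is a degree-3168 Galois extension with Galois group (Z/3293Z)^*. By CRT, (Z/3293Z)^* ≅ (Z/37Z)^* × (Z/89Z)^*. Each prime-power unit group is (Z/37Z)^* ≅ Z/36Z; (Z/89Z)^* ≅ Z/88Z. Hence Gal(Q(zeta_3293)/Q) ≅ Z/36Z × Z/88Z.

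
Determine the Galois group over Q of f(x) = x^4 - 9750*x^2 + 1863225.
Gal(K/Q) = Z/2Z (cyclic of order 2)

f factors as (x^2 - 9555)(x^2 - 195), so the splitting field is K = Q(sqrt(9555), sqrt(195)). The squarefree part of 9555 is 195 and the squarefree part of 195 is also 195, so sqrt(9555) and sqrt(195) are both rational multiples of sqrt(195). Hence Q(sqrt(9555)) = Q(sqrt(195)) = Q(sqrt(195)), and the splitting field collapses to a single degree-2 extension with Galois group Z/2Z.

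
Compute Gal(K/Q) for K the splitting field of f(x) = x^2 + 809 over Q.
Gal(K/Q) = Z/2Z (cyclic of order 2)

x^2 + 809 is irreducible over Q since -809 is not a rational square. The splitting field Q(sqrt(-809)) has degree 2 over Q, and its unique nontrivial automorphism is sqrt(-809) ↦ -sqrt(-809). Hence Gal(Q(sqrt(-809))/Q) = Z/2Z.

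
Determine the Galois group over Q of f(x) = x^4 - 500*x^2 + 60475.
Gal(K/Q) = V_4 (Klein four-group, Z/2Z × Z/2Z)

f factors as (x^2 - 205)(x^2 - 295), so the splitting field is K = Q(sqrt(205), sqrt(295)). The elements 205, 295, 60475 are all non-squares in Q, so sqrt(205) and sqrt(295) generate independent quadratic extensions. Thus [K:Q] = 4 and Gal(K/Q) is generated by the two order-2 automorphisms sqrt(205) ↦ -sqrt(205) and sqrt(295) ↦ -sqrt(295), giving V_4.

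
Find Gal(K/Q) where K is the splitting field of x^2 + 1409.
Gal(K/Q) = Z/2Z (cyclic of order 2)

x^2 + 1409 is irreducible over Q since -1409 is not a rational square. The splitting field Q(sqrt(-1409)) has degree 2 over Q, and its unique nontrivial automorphism is sqrt(-1409) ↦ -sqrt(-1409). Hence Gal(Q(sqrt(-1409))/Q) = Z/2Z.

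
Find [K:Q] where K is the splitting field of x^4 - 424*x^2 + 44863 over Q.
[K:Q] = 4

f factors as (x^2 - 221)(x^2 - 203); the splitting field is K = Q(sqrt(221), sqrt(203)). Since 221, 203, and 44863 are all non-squares in Q, the three subfields Q(sqrt(221)), Q(sqrt(203)), Q(sqrt(44863)) are distinct degree-2 extensions, so [K:Q] = 4 (Klein four Galois group).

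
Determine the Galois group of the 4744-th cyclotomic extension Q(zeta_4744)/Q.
|Gal(Q(zeta_4744)/Q)| = phi(4744) = 2368; group ≅ (Z/4744Z)^* ≅ Z/2Z × Z/2Z × Z/592Z

The n-th cyclotomic polynomial Φ_4744(x) is the minimal polynomial of zeta_4744 over Q and has degree phi(4744) = 2368. So Q(zeta_4744) is a degree-2368 Galois extension with Galois group (Z/4744Z)^*. By CRT, (Z/4744Z)^* ≅ (Z/8Z)^* × (Z/593Z)^*. Each prime-power unit group is (Z/8Z)^* ≅ Z/2Z × Z/2Z; (Z/593Z)^* ≅ Z/592Z. Hence Gal(Q(zeta_4744)/Q) ≅ Z/2Z × Z/2Z × Z/592Z.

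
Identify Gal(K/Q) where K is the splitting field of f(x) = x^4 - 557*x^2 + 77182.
Gal(K/Q) = V_4 (Klein four-group, Z/2Z × Z/2Z)

f factors as (x^2 - 259)(x^2 - 298), so the splitting field is K = Q(sqrt(259), sqrt(298)). The elements 259, 298, 77182 are all non-squares in Q, so sqrt(259) and sqrt(298) generate independent quadratic extensions. Thus [K:Q] = 4 and Gal(K/Q) is generated by the two order-2 automorphisms sqrt(259) ↦ -sqrt(259) and sqrt(298) ↦ -sqrt(298), giving V_4.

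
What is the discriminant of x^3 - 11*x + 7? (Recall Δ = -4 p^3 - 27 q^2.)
Δ = 4001

For a depressed cubic x^3 + p x + q the discriminant is Δ = -4 p^3 - 27 q^2 = -4*(-11)^3 - 27*(7)^2 = 5324 - 1323 = 4001.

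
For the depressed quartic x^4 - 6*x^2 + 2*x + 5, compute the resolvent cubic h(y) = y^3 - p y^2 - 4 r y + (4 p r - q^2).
h(y) = y^3 + 6*y^2 - 20*y - 124

Identify coefficients: p = -6, q = 2, r = 5.
Plug into h(y) = y^3 - p y^2 - 4 r y + (4 p r - q^2):
  h(y) = y^3 - (-6) y^2 - 4*(5) y + (4*(-6)*(5) - (2)^2)
       = y^3 + (6) y^2 + (-20) y + (-124).
Simplifying: h(y) = y^3 + 6*y^2 - 20*y - 124.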